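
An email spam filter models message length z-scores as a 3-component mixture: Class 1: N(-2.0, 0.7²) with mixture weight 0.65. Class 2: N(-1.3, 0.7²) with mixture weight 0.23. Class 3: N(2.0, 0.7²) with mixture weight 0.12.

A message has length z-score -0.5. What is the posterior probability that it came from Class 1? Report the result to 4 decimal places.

0.3530

The responsibility of component k is w_k f_k(x) divided by Σ_j w_j f_j(x).
Evaluate each component's likelihood at the observed value:
  f_1 = 0.057373
  f_2 = 0.296614
  f_3 = 0.000968449
Multiply by the mixture weights:
  w_1·f_1 = 0.65 × 0.057373 = 0.0372924
  w_2·f_2 = 0.23 × 0.296614 = 0.0682211
  w_3·f_3 = 0.12 × 0.000968449 = 0.000116214
Denominator: 0.0372924 + 0.0682211 + 0.000116214 = 0.10563
P(Class 1 | data) ≈ 0.3530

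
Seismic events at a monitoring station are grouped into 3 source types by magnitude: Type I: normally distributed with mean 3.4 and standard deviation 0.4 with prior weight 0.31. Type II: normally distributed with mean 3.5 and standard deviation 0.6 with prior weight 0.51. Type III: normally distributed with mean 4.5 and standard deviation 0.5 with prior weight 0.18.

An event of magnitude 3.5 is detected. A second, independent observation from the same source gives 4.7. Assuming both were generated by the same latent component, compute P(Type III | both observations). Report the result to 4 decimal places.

The responsibility of component k is π_k f_k(x) divided by Σ_j π_j f_j(x).
Since both observations come from the same component, the likelihood for component k is f_k(x₁)·f_k(x₂).
  L_I = [(1/(0.4·√(2π)))·exp(−(3.5−3.4)²/(2·0.4²)) = 0.997356·exp(-0.03125) = 0.96667] × [0.00507262] = 0.00490355
  L_II = [(1/(0.6·√(2π)))·exp(−(3.5−3.5)²/(2·0.6²)) = 0.664904·exp(-0.00000) = 0.664904] × [0.0899849] = 0.0598313
  L_III = [(1/(0.5·√(2π)))·exp(−(3.5−4.5)²/(2·0.5²)) = 0.797885·exp(-2.00000) = 0.107982] × [0.73654] = 0.079533
Unnormalised posteriors:
  π_I·L_I = 0.31 × 0.00490355 = 0.0015201
  π_II·L_II = 0.51 × 0.0598313 = 0.030514
  π_III·L_III = 0.18 × 0.079533 = 0.0143159
Marginal: 0.0015201 + 0.030514 + 0.0143159 = 0.04635
So the posterior for Type III is 0.0143159 / 0.04635 ≈ 0.3089.

0.3089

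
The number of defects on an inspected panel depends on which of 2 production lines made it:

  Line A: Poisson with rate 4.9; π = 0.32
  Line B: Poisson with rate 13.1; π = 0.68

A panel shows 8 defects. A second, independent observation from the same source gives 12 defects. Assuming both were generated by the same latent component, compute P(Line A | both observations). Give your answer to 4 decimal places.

0.0176

P(component k | x) = π_k·f_k(x) / marginal(x), where marginal(x) = Σ_j π_j·f_j(x).
Since both observations come from the same component, the likelihood for component k is f_k(x₁)·f_k(x₂).
  L_A = [e^(−4.9)·4.9^8/8! = 0.0613769] × [0.00297833] = 0.000182801
  L_B = [e^(−13.1)·13.1^8/8! = 0.0439939] × [0.109059] = 0.00479792
Prior × likelihood for each component:
  π_A·L_A = 0.32 × 0.000182801 = 5.84963e-05
  π_B·L_B = 0.68 × 0.00479792 = 0.00326259
Denominator: 5.84963e-05 + 0.00326259 = 0.00332108
Responsibility of Line A: 5.84963e-05 / 0.00332108 ≈ 0.0176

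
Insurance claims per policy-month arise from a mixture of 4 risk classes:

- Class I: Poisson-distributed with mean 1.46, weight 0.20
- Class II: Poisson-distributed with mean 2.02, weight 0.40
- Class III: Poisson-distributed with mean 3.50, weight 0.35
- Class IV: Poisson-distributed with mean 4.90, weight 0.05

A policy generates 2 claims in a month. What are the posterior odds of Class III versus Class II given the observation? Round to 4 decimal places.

Since P(k|x) ∝ π_k f_k(x), the posterior odds are π_i f_i(x) / (π_j f_j(x)).
Evaluate each component's likelihood at the observed value:
  f_I = 0.247517
  f_II = 0.270644
  f_III = 0.184959
  f_IV = 0.0893962
Odds = (0.35/0.40) × (0.184959/0.270644) = 0.875 × 0.683404 ≈ 0.5980

0.5980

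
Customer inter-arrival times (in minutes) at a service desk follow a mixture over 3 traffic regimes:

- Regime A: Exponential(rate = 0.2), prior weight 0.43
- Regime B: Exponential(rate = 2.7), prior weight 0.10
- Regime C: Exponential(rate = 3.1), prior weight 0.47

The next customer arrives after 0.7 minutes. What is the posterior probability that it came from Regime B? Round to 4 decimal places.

0.1447

The responsibility of component k is π_k f_k(x) divided by Σ_j π_j f_j(x).
Exponential densities:
  p_A = 0.2·e^(−0.2·0.7) = 0.2·e^(−0.1400) = 0.173872
  p_B = 2.7·e^(−2.7·0.7) = 2.7·e^(−1.8900) = 0.407894
  p_C = 3.1·e^(−3.1·0.7) = 3.1·e^(−2.1700) = 0.353951
Weight by the priors:
  π_A·p_A = 0.43 × 0.173872 = 0.0747648
  π_B·p_B = 0.10 × 0.407894 = 0.0407894
  π_C·p_C = 0.47 × 0.353951 = 0.166357
Sum: 0.0747648 + 0.0407894 + 0.166357 = 0.281911
P(Regime B | data) = 0.0407894 / 0.281911 ≈ 0.1447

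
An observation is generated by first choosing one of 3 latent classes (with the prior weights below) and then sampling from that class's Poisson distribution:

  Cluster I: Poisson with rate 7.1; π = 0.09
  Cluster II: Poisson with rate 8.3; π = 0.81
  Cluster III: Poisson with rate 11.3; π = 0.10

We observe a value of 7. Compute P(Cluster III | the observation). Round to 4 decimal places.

0.0453

The responsibility of component k is w_k f_k(x) divided by Σ_j w_j f_j(x).
Evaluate each component's likelihood at the observed value:
  L_I = e^(−7.1)·7.1^7/7! = 0.148897
  L_II = e^(−8.3)·8.3^7/7! = 0.133805
  L_III = e^(−11.3)·11.3^7/7! = 0.0577552
Prior × likelihood for each component:
  w_I·L_I = 0.09 × 0.148897 = 0.0134008
  w_II·L_II = 0.81 × 0.133805 = 0.108382
  w_III·L_III = 0.10 × 0.0577552 = 0.00577552
Normaliser: 0.0134008 + 0.108382 + 0.00577552 = 0.127558
So the posterior for Cluster III is 0.00577552 / 0.127558 ≈ 0.0453.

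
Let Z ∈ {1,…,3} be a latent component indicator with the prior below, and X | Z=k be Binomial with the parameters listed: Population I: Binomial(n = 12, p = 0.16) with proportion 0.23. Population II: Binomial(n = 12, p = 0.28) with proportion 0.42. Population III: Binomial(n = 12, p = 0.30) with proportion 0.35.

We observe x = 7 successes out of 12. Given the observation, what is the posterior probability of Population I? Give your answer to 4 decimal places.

0.0107

The responsibility of component k is π_k f_k(x) divided by Σ_j π_j f_j(x).
Component likelihoods at x = 7 successes out of 12:
  f_I = 0.000889122
  f_II = 0.0206773
  f_III = 0.0291115
Unnormalised posteriors:
  π_I·f_I = 0.23 × 0.000889122 = 0.000204498
  π_II·f_II = 0.42 × 0.0206773 = 0.00868447
  π_III·f_III = 0.35 × 0.0291115 = 0.010189
Sum: 0.000204498 + 0.00868447 + 0.010189 = 0.019078
P(Population I | x) ≈ 0.0107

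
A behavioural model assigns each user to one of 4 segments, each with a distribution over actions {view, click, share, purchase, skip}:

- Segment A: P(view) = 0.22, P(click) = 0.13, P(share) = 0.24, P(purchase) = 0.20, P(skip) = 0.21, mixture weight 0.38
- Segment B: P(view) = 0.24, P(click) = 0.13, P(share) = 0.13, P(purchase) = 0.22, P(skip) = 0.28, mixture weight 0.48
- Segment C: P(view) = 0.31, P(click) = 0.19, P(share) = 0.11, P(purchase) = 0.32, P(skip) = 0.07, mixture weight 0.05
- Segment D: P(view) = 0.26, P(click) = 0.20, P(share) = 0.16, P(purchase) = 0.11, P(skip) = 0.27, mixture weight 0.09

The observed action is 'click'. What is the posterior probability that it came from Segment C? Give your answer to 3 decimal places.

0.068

P(component k | x) = w_k·f_k(x) / marginal(x), where marginal(x) = Σ_j w_j·f_j(x).
Evaluate each component's likelihood at the observed value:
  L_A = P(click | comp) = 0.13
  L_B = P(click | comp) = 0.13
  L_C = P(click | comp) = 0.19
  L_D = P(click | comp) = 0.20
Prior × likelihood for each component:
  w_A·L_A = 0.38 × 0.13 = 0.0494
  w_B·L_B = 0.48 × 0.13 = 0.0624
  w_C·L_C = 0.05 × 0.19 = 0.0095
  w_D·L_D = 0.09 × 0.2 = 0.018
Marginal: 0.0494 + 0.0624 + 0.0095 + 0.018 = 0.1393
Responsibility of Segment C: 0.0095 / 0.1393 ≈ 0.068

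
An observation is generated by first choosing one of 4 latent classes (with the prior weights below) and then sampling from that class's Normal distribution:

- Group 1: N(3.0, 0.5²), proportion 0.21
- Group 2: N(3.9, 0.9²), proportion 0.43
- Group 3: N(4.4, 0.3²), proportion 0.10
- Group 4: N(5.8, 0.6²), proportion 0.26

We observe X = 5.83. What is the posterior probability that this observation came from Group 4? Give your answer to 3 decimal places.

By Bayes' theorem, P(k | x) = π_k f_k(x) / Σ_j π_j f_j(x).
Evaluate each component's likelihood at the observed value:
  p_1 = (1/(0.5·√(2π)))·exp(−(5.83−3.0)²/(2·0.5²)) = 0.797885·exp(-16.01780) = 8.8206e-08
  p_2 = (1/(0.9·√(2π)))·exp(−(5.83−3.9)²/(2·0.9²)) = 0.443269·exp(-2.29932) = 0.0444718
  p_3 = (1/(0.3·√(2π)))·exp(−(5.83−4.4)²/(2·0.3²)) = 1.329808·exp(-11.36056) = 1.54868e-05
  p_4 = (1/(0.6·√(2π)))·exp(−(5.83−5.8)²/(2·0.6²)) = 0.664904·exp(-0.00125) = 0.664073
Multiply by the mixture weights:
  π_1·p_1 = 0.21 × 8.8206e-08 = 1.85233e-08
  π_2·p_2 = 0.43 × 0.0444718 = 0.0191229
  π_3·p_3 = 0.10 × 1.54868e-05 = 1.54868e-06
  π_4·p_4 = 0.26 × 0.664073 = 0.172659
Sum: 1.85233e-08 + 0.0191229 + 1.54868e-06 + 0.172659 = 0.191783
P(Group 4 | x) = 0.172659 / 0.191783 ≈ 0.900

0.900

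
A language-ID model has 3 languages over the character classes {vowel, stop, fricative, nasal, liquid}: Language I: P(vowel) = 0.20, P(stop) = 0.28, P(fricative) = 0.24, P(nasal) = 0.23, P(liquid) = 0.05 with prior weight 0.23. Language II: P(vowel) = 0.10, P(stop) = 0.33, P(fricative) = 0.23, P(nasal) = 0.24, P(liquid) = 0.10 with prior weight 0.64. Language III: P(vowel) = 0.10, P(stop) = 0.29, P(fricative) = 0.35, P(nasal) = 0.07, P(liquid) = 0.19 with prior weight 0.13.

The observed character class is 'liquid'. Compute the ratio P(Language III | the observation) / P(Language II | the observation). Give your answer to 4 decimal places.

0.3859

Posterior odds = (P(Z=i) f_i(x)) / (P(Z=j) f_j(x)); the normalising sum cancels.
Categorical probabilities:
  f_I = 0.05
  f_II = 0.1
  f_III = 0.19
Odds = (0.13/0.64) × (0.19/0.1) = 0.203125 × 1.9 ≈ 0.3859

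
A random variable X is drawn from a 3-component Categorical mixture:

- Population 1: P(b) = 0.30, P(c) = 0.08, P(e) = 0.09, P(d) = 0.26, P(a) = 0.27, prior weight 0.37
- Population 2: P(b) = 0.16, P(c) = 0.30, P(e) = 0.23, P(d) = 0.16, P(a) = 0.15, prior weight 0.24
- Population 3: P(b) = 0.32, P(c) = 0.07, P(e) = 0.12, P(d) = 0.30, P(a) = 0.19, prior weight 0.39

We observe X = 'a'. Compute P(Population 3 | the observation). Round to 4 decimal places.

0.3529

Apply Bayes' rule: the posterior for each component is proportional to its prior times its likelihood at x.
Evaluate each component's likelihood at the observed value:
  p_1 = P(a | comp) = 0.27
  p_2 = P(a | comp) = 0.15
  p_3 = P(a | comp) = 0.19
Prior × likelihood for each component:
  P(Z=1)·p_1 = 0.37 × 0.27 = 0.0999
  P(Z=2)·p_2 = 0.24 × 0.15 = 0.036
  P(Z=3)·p_3 = 0.39 × 0.19 = 0.0741
Normaliser: 0.0999 + 0.036 + 0.0741 = 0.21
Responsibility of Population 3: 0.0741 / 0.21 ≈ 0.3529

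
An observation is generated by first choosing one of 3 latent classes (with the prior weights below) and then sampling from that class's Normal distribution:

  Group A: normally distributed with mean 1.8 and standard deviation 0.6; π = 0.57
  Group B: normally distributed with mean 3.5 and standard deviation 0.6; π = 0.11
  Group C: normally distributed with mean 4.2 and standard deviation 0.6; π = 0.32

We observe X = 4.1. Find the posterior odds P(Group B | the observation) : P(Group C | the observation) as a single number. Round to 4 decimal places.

0.2114

Only the two components matter; the odds are (π_i f_i(x)) / (π_j f_j(x)).
Component likelihoods at x = 4.1:
  L_A = (1/(0.6·√(2π)))·exp(−(4.1−1.8)²/(2·0.6²)) = 0.664904·exp(-7.34722) = 0.000428451
  L_B = (1/(0.6·√(2π)))·exp(−(4.1−3.5)²/(2·0.6²)) = 0.664904·exp(-0.50000) = 0.403285
  L_C = (1/(0.6·√(2π)))·exp(−(4.1−4.2)²/(2·0.6²)) = 0.664904·exp(-0.01389) = 0.655733
Odds = (0.11/0.32) × (0.403285/0.655733) = 0.34375 × 0.615013 ≈ 0.2114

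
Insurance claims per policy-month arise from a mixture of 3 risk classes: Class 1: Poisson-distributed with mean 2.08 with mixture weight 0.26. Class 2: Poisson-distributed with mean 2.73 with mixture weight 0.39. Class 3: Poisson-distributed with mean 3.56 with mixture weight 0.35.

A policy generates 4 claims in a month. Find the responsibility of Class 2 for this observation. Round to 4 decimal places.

0.3903

Posterior ∝ prior × likelihood, so P(k | x) ∝ π_k f_k(x); normalise over all components.
Poisson probabilities:
  f_1 = e^(−2.08)·2.08^4/4! = 0.0974338
  f_2 = e^(−2.73)·2.73^4/4! = 0.150944
  f_3 = e^(−3.56)·3.56^4/4! = 0.190327
Unnormalised posteriors:
  π_1·f_1 = 0.26 × 0.0974338 = 0.0253328
  π_2·f_2 = 0.39 × 0.150944 = 0.0588681
  π_3·f_3 = 0.35 × 0.190327 = 0.0666144
Sum: 0.0253328 + 0.0588681 + 0.0666144 = 0.150815
Responsibility of Class 2: 0.0588681 / 0.150815 ≈ 0.3903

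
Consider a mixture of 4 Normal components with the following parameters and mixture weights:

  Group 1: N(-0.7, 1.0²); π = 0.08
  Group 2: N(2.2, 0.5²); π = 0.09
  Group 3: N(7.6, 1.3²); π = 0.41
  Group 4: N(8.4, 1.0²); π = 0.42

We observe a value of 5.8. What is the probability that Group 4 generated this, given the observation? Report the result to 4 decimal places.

Posterior ∝ prior × likelihood, so P(k | x) ∝ w_k f_k(x); normalise over all components.
Evaluate each component's likelihood at the observed value:
  f_1 = 2.66956e-10
  f_2 = 4.41598e-12
  f_3 = 0.117669
  f_4 = 0.013583
Prior × likelihood for each component:
  w_1·f_1 = 0.08 × 2.66956e-10 = 2.13565e-11
  w_2·f_2 = 0.09 × 4.41598e-12 = 3.97438e-13
  w_3·f_3 = 0.41 × 0.117669 = 0.0482441
  w_4·f_4 = 0.42 × 0.013583 = 0.00570485
Sum: 2.13565e-11 + 3.97438e-13 + 0.0482441 + 0.00570485 = 0.053949
So the posterior for Group 4 is 0.00570485 / 0.053949 ≈ 0.1057.

0.1057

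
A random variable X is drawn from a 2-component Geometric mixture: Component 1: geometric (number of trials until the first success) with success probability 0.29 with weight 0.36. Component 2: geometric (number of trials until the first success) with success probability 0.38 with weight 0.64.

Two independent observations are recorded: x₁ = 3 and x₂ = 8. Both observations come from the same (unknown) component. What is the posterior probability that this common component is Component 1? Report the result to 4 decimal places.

0.5260

Apply Bayes' rule: the posterior for each component is proportional to its prior times its likelihood at x.
Since both observations come from the same component, the likelihood for component k is f_k(x₁)·f_k(x₂).
  p_1 = [0.29·(1−0.29)^2 = 0.29·0.5041 = 0.146189] × [0.0263758] = 0.00385586
  p_2 = [0.38·(1−0.38)^2 = 0.38·0.3844 = 0.146072] × [0.0133821] = 0.00195476
Unnormalised posteriors:
  π_1·p_1 = 0.36 × 0.00385586 = 0.00138811
  π_2·p_2 = 0.64 × 0.00195476 = 0.00125104
Marginal: 0.00138811 + 0.00125104 = 0.00263915
P(Component 1 | x₁,x₂) ≈ 0.5260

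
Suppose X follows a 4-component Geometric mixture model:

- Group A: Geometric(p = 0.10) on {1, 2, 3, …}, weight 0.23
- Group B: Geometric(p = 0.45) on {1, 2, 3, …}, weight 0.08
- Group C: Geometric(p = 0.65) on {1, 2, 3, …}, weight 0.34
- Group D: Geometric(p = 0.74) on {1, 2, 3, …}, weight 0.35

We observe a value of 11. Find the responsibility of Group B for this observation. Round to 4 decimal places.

P(component k | x) = π_k·f_k(x) / marginal(x), where marginal(x) = Σ_j π_j·f_j(x).
Geometric probabilities:
  f_A = 0.10·(1−0.10)^10 = 0.10·0.348678 = 0.0348678
  f_B = 0.45·(1−0.45)^10 = 0.45·0.00253295 = 0.00113983
  f_C = 0.65·(1−0.65)^10 = 0.65·2.75855e-05 = 1.79306e-05
  f_D = 0.74·(1−0.74)^10 = 0.74·1.41167e-06 = 1.04464e-06
Weight by the priors:
  π_A·f_A = 0.23 × 0.0348678 = 0.0080196
  π_B·f_B = 0.08 × 0.00113983 = 9.11863e-05
  π_C·f_C = 0.34 × 1.79306e-05 = 6.09639e-06
  π_D·f_D = 0.35 × 1.04464e-06 = 3.65623e-07
Sum: 0.0080196 + 9.11863e-05 + 6.09639e-06 + 3.65623e-07 = 0.00811725
Responsibility of Group B: 9.11863e-05 / 0.00811725 ≈ 0.0112

0.0112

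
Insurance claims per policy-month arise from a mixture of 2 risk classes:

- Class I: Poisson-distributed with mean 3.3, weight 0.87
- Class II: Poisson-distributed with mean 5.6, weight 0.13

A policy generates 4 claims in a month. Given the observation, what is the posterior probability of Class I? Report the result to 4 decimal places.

0.8895

Apply Bayes' rule: the posterior for each component is proportional to its prior times its likelihood at x.
Poisson probabilities:
  L_I = 0.182252
  L_II = 0.151528
Weight by the priors:
  w_I·L_I = 0.87 × 0.182252 = 0.158559
  w_II·L_II = 0.13 × 0.151528 = 0.0196986
Normaliser: 0.158559 + 0.0196986 = 0.178258
P(Class I | 4 claims) = 0.158559 / 0.178258 ≈ 0.8895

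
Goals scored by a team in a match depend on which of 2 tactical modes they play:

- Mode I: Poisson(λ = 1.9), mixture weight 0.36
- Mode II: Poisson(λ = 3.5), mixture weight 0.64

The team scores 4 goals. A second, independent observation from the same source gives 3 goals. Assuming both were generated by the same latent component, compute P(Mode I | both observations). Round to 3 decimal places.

The responsibility of component k is π_k f_k(x) divided by Σ_j π_j f_j(x).
Since both observations come from the same component, the likelihood for component k is f_k(x₁)·f_k(x₂).
  L_I = [0.0812164] × [0.170982] = 0.0138865
  L_II = [0.188812] × [0.215785] = 0.0407429
Weight by the priors:
  π_I·L_I = 0.36 × 0.0138865 = 0.00499915
  π_II·L_II = 0.64 × 0.0407429 = 0.0260755
Denominator: 0.00499915 + 0.0260755 = 0.0310746
So the posterior for Mode I is 0.00499915 / 0.0310746 ≈ 0.161.

0.161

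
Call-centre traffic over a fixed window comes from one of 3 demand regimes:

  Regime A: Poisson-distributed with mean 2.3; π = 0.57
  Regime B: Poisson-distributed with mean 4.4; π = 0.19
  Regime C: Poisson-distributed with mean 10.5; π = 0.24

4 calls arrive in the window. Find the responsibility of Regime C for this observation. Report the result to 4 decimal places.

Apply Bayes' rule: the posterior for each component is proportional to its prior times its likelihood at x.
Poisson probabilities:
  L_A = 0.116902
  L_B = 0.191736
  L_C = 0.0139461
Prior × likelihood for each component:
  w_A·L_A = 0.57 × 0.116902 = 0.0666343
  w_B·L_B = 0.19 × 0.191736 = 0.0364298
  w_C·L_C = 0.24 × 0.0139461 = 0.00334707
Denominator: 0.0666343 + 0.0364298 + 0.00334707 = 0.106411
P(Regime C | 4 calls) = 0.00334707 / 0.106411 ≈ 0.0315

0.0315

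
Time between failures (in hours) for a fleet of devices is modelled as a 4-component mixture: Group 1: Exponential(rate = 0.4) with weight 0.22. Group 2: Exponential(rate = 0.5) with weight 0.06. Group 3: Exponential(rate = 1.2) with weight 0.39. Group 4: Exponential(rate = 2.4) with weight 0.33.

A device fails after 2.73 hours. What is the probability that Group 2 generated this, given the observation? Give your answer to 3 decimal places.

0.137

The responsibility of component k is π_k f_k(x) divided by Σ_j π_j f_j(x).
Component likelihoods at x = 2.73 hours:
  p_1 = 0.4·e^(−0.4·2.73) = 0.4·e^(−1.0920) = 0.134218
  p_2 = 0.5·e^(−0.5·2.73) = 0.5·e^(−1.3650) = 0.12769
  p_3 = 1.2·e^(−1.2·2.73) = 1.2·e^(−3.2760) = 0.0453349
  p_4 = 2.4·e^(−2.4·2.73) = 2.4·e^(−6.5520) = 0.00342542
Prior × likelihood for each component:
  π_1·p_1 = 0.22 × 0.134218 = 0.0295279
  π_2·p_2 = 0.06 × 0.12769 = 0.00766142
  π_3·p_3 = 0.39 × 0.0453349 = 0.0176806
  π_4·p_4 = 0.33 × 0.00342542 = 0.00113039
Sum: 0.0295279 + 0.00766142 + 0.0176806 + 0.00113039 = 0.0560004
P(Group 2 | x) = 0.00766142 / 0.0560004 ≈ 0.137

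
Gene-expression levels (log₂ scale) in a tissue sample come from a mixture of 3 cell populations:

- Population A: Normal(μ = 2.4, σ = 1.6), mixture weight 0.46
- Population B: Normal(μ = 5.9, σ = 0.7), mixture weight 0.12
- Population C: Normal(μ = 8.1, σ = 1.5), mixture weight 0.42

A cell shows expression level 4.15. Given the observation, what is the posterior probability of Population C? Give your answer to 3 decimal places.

0.050

Posterior ∝ prior × likelihood, so P(k | x) ∝ π_k f_k(x); normalise over all components.
Evaluate each component's likelihood at the observed value:
  f_A = (1/(1.6·√(2π)))·exp(−(4.15−2.4)²/(2·1.6²)) = 0.249339·exp(-0.59814) = 0.137094
  f_B = (1/(0.7·√(2π)))·exp(−(4.15−5.9)²/(2·0.7²)) = 0.569918·exp(-3.12500) = 0.0250404
  f_C = (1/(1.5·√(2π)))·exp(−(4.15−8.1)²/(2·1.5²)) = 0.265962·exp(-3.46722) = 0.00829895
Prior × likelihood for each component:
  π_A·f_A = 0.46 × 0.137094 = 0.0630634
  π_B·f_B = 0.12 × 0.0250404 = 0.00300485
  π_C·f_C = 0.42 × 0.00829895 = 0.00348556
Marginal: 0.0630634 + 0.00300485 + 0.00348556 = 0.0695538
P(Population C | data) = 0.00348556 / 0.0695538 ≈ 0.050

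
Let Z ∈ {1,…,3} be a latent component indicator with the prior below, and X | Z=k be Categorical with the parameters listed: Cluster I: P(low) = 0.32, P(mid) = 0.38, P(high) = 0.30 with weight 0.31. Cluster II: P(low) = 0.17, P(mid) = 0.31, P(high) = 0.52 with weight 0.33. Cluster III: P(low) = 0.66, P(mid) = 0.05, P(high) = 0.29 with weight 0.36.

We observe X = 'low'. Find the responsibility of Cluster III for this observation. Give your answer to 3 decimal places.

0.605

P(component k | x) = w_k·f_k(x) / marginal(x), where marginal(x) = Σ_j w_j·f_j(x).
Evaluate each component's likelihood at the observed value:
  p_I = P(low | comp) = 0.32
  p_II = P(low | comp) = 0.17
  p_III = P(low | comp) = 0.66
Unnormalised posteriors:
  w_I·p_I = 0.31 × 0.32 = 0.0992
  w_II·p_II = 0.33 × 0.17 = 0.0561
  w_III·p_III = 0.36 × 0.66 = 0.2376
Marginal: 0.0992 + 0.0561 + 0.2376 = 0.3929
So the posterior for Cluster III is 0.2376 / 0.3929 ≈ 0.605.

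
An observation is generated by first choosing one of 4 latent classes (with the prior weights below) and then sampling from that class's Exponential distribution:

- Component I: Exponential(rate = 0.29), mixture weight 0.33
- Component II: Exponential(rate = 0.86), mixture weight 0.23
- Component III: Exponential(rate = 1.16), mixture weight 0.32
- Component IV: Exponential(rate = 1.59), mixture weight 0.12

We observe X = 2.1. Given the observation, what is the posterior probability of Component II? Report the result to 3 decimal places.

Posterior ∝ prior × likelihood, so P(k | x) ∝ w_k f_k(x); normalise over all components.
Exponential densities:
  f_I = 0.29·e^(−0.29·2.1) = 0.29·e^(−0.6090) = 0.157729
  f_II = 0.86·e^(−0.86·2.1) = 0.86·e^(−1.8060) = 0.141307
  f_III = 1.16·e^(−1.16·2.1) = 1.16·e^(−2.4360) = 0.101512
  f_IV = 1.59·e^(−1.59·2.1) = 1.59·e^(−3.3390) = 0.0564011
Weight by the priors:
  w_I·f_I = 0.33 × 0.157729 = 0.0520507
  w_II·f_II = 0.23 × 0.141307 = 0.0325005
  w_III·f_III = 0.32 × 0.101512 = 0.0324838
  w_IV·f_IV = 0.12 × 0.0564011 = 0.00676814
Sum: 0.0520507 + 0.0325005 + 0.0324838 + 0.00676814 = 0.123803
So the posterior for Component II is 0.0325005 / 0.123803 ≈ 0.263.

0.263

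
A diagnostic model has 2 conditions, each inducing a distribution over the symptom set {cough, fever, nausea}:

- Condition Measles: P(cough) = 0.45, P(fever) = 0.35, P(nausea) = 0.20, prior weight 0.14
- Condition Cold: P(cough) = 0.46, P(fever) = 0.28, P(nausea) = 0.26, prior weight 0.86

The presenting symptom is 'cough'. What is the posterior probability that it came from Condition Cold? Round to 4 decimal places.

0.8626

P(component k | x) = π_k·f_k(x) / marginal(x), where marginal(x) = Σ_j π_j·f_j(x).
Categorical probabilities:
  p_Measles = P(cough | comp) = 0.45
  p_Cold = P(cough | comp) = 0.46
Multiply by the mixture weights:
  π_Measles·p_Measles = 0.14 × 0.45 = 0.063
  π_Cold·p_Cold = 0.86 × 0.46 = 0.3956
Sum: 0.063 + 0.3956 = 0.4586
P(Condition Cold | data) = 0.3956 / 0.4586 ≈ 0.8626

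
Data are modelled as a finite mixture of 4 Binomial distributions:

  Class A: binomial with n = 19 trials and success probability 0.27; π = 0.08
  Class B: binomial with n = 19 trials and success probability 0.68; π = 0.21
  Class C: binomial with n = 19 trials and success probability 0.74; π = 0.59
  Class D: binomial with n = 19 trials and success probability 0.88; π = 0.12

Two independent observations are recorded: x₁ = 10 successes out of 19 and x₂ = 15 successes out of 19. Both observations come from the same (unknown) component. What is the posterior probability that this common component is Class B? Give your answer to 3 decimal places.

0.390

Posterior ∝ prior × likelihood, so P(k | x) ∝ π_k f_k(x); normalise over all components.
Since both observations come from the same component, the likelihood for component k is f_k(x₁)·f_k(x₂).
  f_A = [0.0111973] × [3.25186e-06] = 3.64119e-08
  f_B = [0.068708] × [0.124916] = 0.00858272
  f_C = [0.0246971] × [0.193532] = 0.00477968
  f_D = [0.000132748] × [0.118127] = 1.56811e-05
Unnormalised posteriors:
  π_A·f_A = 0.08 × 3.64119e-08 = 2.91295e-09
  π_B·f_B = 0.21 × 0.00858272 = 0.00180237
  π_C·f_C = 0.59 × 0.00477968 = 0.00282001
  π_D·f_D = 0.12 × 1.56811e-05 = 1.88173e-06
Denominator: 2.91295e-09 + 0.00180237 + 0.00282001 + 1.88173e-06 = 0.00462427
P(Class B | x₁,x₂) ≈ 0.390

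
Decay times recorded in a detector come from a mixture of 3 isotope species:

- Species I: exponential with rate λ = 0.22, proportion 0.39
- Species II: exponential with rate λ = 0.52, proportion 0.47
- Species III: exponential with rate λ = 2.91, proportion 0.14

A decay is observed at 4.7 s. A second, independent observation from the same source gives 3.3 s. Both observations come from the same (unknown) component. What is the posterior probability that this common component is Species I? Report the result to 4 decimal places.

0.6208

Apply Bayes' rule: the posterior for each component is proportional to its prior times its likelihood at x.
Since both observations come from the same component, the likelihood for component k is f_k(x₁)·f_k(x₂).
  f_I = [0.22·e^(−0.22·4.7) = 0.22·e^(−1.0340) = 0.078228] × [0.106445] = 0.00832697
  f_II = [0.52·e^(−0.52·4.7) = 0.52·e^(−2.4440) = 0.0451427] × [0.0934876] = 0.00422028
  f_III = [2.91·e^(−2.91·4.7) = 2.91·e^(−13.6770) = 3.34231e-06] × [0.0001965] = 6.56766e-10
Multiply by the mixture weights:
  w_I·f_I = 0.39 × 0.00832697 = 0.00324752
  w_II·f_II = 0.47 × 0.00422028 = 0.00198353
  w_III·f_III = 0.14 × 6.56766e-10 = 9.19472e-11
Evidence: 0.00324752 + 0.00198353 + 9.19472e-11 = 0.00523105
P(Species I | x₁,x₂) = 0.00324752 / 0.00523105 ≈ 0.6208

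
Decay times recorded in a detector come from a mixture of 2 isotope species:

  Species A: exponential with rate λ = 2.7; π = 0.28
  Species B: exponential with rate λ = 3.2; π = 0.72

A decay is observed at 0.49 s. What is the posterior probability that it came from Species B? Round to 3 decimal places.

P(component k | x) = w_k·f_k(x) / marginal(x), where marginal(x) = Σ_j w_j·f_j(x).
Component likelihoods at x = 0.49 s:
  p_A = 0.719105
  p_B = 0.667077
Multiply by the mixture weights:
  w_A·p_A = 0.28 × 0.719105 = 0.201349
  w_B·p_B = 0.72 × 0.667077 = 0.480296
Evidence: 0.201349 + 0.480296 = 0.681645
So the posterior for Species B is 0.480296 / 0.681645 ≈ 0.705.

0.705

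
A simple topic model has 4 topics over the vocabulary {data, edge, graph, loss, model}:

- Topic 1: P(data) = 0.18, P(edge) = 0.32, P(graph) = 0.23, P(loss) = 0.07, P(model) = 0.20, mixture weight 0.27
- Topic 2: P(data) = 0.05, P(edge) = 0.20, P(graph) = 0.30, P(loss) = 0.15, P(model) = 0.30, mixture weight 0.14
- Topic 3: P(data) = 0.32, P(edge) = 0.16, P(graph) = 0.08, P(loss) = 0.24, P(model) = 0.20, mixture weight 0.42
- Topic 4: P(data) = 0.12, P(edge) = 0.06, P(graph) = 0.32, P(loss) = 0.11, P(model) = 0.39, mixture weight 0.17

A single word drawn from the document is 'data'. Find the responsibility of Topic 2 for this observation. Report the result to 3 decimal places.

Posterior ∝ prior × likelihood, so P(k | x) ∝ π_k f_k(x); normalise over all components.
Evaluate each component's likelihood at the observed value:
  p_1 = P(data | comp) = 0.18
  p_2 = P(data | comp) = 0.05
  p_3 = P(data | comp) = 0.32
  p_4 = P(data | comp) = 0.12
Multiply by the mixture weights:
  π_1·p_1 = 0.27 × 0.18 = 0.0486
  π_2·p_2 = 0.14 × 0.05 = 0.007
  π_3·p_3 = 0.42 × 0.32 = 0.1344
  π_4·p_4 = 0.17 × 0.12 = 0.0204
Marginal: 0.0486 + 0.007 + 0.1344 + 0.0204 = 0.2104
P(Topic 2 | x) = 0.007 / 0.2104 ≈ 0.033

0.033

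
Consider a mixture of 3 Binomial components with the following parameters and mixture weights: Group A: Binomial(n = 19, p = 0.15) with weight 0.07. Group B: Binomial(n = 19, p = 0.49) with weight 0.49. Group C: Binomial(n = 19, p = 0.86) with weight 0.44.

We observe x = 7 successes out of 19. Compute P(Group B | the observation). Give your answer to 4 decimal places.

0.9837

The responsibility of component k is w_k f_k(x) divided by Σ_j w_j f_j(x).
Binomial probabilities:
  p_A = C(19,7)·0.15^7·0.85^12 = 50388·1.70859e-06·0.142242 = 0.012246
  p_B = C(19,7)·0.49^7·0.51^12 = 50388·0.00678223·0.000309629 = 0.105814
  p_C = C(19,7)·0.86^7·0.14^12 = 50388·0.347928·5.66939e-11 = 9.93923e-07
Unnormalised posteriors:
  w_A·p_A = 0.07 × 0.012246 = 0.000857218
  w_B·p_B = 0.49 × 0.105814 = 0.0518487
  w_C·p_C = 0.44 × 9.93923e-07 = 4.37326e-07
Sum: 0.000857218 + 0.0518487 + 4.37326e-07 = 0.0527064
P(Group B | the observation) = 0.0518487 / 0.0527064 ≈ 0.9837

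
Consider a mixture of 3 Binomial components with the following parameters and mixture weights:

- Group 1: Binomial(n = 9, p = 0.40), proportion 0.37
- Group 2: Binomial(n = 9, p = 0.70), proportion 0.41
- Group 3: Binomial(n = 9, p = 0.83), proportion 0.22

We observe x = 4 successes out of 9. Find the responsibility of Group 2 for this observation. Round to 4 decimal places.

P(component k | x) = π_k·f_k(x) / marginal(x), where marginal(x) = Σ_j π_j·f_j(x).
Component likelihoods at x = 4 successes out of 9:
  L_1 = C(9,4)·0.40^4·0.60^5 = 126·0.0256·0.07776 = 0.250823
  L_2 = C(9,4)·0.70^4·0.30^5 = 126·0.2401·0.00243 = 0.0735138
  L_3 = C(9,4)·0.83^4·0.17^5 = 126·0.474583·0.000141986 = 0.00849039
Prior × likelihood for each component:
  π_1·L_1 = 0.37 × 0.250823 = 0.0928044
  π_2·L_2 = 0.41 × 0.0735138 = 0.0301407
  π_3·L_3 = 0.22 × 0.00849039 = 0.00186789
Marginal: 0.0928044 + 0.0301407 + 0.00186789 = 0.124813
So the posterior for Group 2 is 0.0301407 / 0.124813 ≈ 0.2415.

0.2415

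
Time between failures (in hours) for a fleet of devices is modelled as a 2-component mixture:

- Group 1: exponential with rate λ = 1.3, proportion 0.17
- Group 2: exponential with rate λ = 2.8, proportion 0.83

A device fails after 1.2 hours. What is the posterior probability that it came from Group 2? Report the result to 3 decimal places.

Apply Bayes' rule: the posterior for each component is proportional to its prior times its likelihood at x.
Component likelihoods at x = 1.2 hours:
  L_1 = 0.273177
  L_2 = 0.0972587
Unnormalised posteriors:
  π_1·L_1 = 0.17 × 0.273177 = 0.0464401
  π_2·L_2 = 0.83 × 0.0972587 = 0.0807247
Normaliser: 0.0464401 + 0.0807247 = 0.127165
P(Group 2 | data) ≈ 0.635

0.635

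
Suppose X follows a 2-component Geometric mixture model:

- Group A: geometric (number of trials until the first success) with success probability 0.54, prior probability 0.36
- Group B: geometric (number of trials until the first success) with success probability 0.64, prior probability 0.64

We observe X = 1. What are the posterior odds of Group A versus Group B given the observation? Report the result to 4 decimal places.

Since P(k|x) ∝ w_k f_k(x), the posterior odds are w_i f_i(x) / (w_j f_j(x)).
Component likelihoods at x = 1:
  p_A = 0.54
  p_B = 0.64
Odds = (0.36/0.64) × (0.54/0.64) = 0.5625 × 0.84375 ≈ 0.4746

0.4746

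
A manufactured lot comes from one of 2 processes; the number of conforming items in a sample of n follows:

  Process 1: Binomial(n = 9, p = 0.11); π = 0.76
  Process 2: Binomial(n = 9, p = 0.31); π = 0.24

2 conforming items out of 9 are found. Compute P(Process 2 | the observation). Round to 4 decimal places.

0.2969

P(component k | x) = π_k·f_k(x) / marginal(x), where marginal(x) = Σ_j π_j·f_j(x).
Binomial probabilities:
  p_1 = 0.192672
  p_2 = 0.257614
Prior × likelihood for each component:
  π_1·p_1 = 0.76 × 0.192672 = 0.14643
  π_2·p_2 = 0.24 × 0.257614 = 0.0618274
Denominator: 0.14643 + 0.0618274 = 0.208258
So the posterior for Process 2 is 0.0618274 / 0.208258 ≈ 0.2969.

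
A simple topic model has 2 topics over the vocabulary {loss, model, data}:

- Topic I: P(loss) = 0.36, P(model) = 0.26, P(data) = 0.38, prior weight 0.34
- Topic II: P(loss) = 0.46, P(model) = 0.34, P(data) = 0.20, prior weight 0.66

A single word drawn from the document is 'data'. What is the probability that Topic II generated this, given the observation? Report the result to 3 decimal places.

0.505

P(component k | x) = P(Z=k)·f_k(x) / marginal(x), where marginal(x) = Σ_j P(Z=j)·f_j(x).
Evaluate each component's likelihood at the observed value:
  L_I = P(data | comp) = 0.38
  L_II = P(data | comp) = 0.20
Unnormalised posteriors:
  P(Z=I)·L_I = 0.34 × 0.38 = 0.1292
  P(Z=II)·L_II = 0.66 × 0.2 = 0.132
Normaliser: 0.1292 + 0.132 = 0.2612
Responsibility of Topic II: 0.132 / 0.2612 ≈ 0.505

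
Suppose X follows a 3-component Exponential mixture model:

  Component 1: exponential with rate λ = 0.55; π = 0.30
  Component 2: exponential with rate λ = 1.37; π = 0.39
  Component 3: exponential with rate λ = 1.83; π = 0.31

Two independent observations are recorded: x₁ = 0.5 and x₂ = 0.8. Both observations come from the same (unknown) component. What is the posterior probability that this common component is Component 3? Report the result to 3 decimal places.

P(component k | x) = w_k·f_k(x) / marginal(x), where marginal(x) = Σ_j w_j·f_j(x).
Since both observations come from the same component, the likelihood for component k is f_k(x₁)·f_k(x₂).
  L_1 = [0.417765] × [0.35422] = 0.147981
  L_2 = [0.690604] × [0.457861] = 0.316201
  L_3 = [0.732945] × [0.423296] = 0.310253
Multiply by the mixture weights:
  w_1·L_1 = 0.30 × 0.147981 = 0.0443942
  w_2·L_2 = 0.39 × 0.316201 = 0.123318
  w_3·L_3 = 0.31 × 0.310253 = 0.0961783
Marginal: 0.0443942 + 0.123318 + 0.0961783 = 0.263891
P(Component 3 | x) ≈ 0.364

0.364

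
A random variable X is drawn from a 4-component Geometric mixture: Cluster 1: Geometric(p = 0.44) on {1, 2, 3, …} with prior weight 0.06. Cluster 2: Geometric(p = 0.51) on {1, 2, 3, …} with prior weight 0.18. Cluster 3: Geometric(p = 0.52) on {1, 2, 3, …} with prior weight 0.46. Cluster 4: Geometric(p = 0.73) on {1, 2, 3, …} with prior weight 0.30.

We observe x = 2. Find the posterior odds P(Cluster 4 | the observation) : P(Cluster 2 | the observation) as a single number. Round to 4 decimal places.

1.3145

Posterior odds = (P(Z=i) f_i(x)) / (P(Z=j) f_j(x)); the normalising sum cancels.
Geometric probabilities:
  p_1 = 0.44·(1−0.44)^1 = 0.44·0.56 = 0.2464
  p_2 = 0.51·(1−0.51)^1 = 0.51·0.49 = 0.2499
  p_3 = 0.52·(1−0.52)^1 = 0.52·0.48 = 0.2496
  p_4 = 0.73·(1−0.73)^1 = 0.73·0.27 = 0.1971
Odds = (0.30/0.18) × (0.1971/0.2499) = 1.66667 × 0.788715 ≈ 1.3145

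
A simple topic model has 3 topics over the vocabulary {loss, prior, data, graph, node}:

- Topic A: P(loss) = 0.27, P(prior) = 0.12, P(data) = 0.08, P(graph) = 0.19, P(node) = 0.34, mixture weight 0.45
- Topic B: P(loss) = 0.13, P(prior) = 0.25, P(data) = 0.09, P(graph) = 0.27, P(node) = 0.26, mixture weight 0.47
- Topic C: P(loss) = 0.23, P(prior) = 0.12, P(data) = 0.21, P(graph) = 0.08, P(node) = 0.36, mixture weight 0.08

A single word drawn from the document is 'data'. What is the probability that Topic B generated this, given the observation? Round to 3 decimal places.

0.445

Posterior ∝ prior × likelihood, so P(k | x) ∝ P(Z=k) f_k(x); normalise over all components.
Evaluate each component's likelihood at the observed value:
  p_A = P(data | comp) = 0.08
  p_B = P(data | comp) = 0.09
  p_C = P(data | comp) = 0.21
Multiply by the mixture weights:
  P(Z=A)·p_A = 0.45 × 0.08 = 0.036
  P(Z=B)·p_B = 0.47 × 0.09 = 0.0423
  P(Z=C)·p_C = 0.08 × 0.21 = 0.0168
Marginal: 0.036 + 0.0423 + 0.0168 = 0.0951
P(Topic B | the observation) ≈ 0.445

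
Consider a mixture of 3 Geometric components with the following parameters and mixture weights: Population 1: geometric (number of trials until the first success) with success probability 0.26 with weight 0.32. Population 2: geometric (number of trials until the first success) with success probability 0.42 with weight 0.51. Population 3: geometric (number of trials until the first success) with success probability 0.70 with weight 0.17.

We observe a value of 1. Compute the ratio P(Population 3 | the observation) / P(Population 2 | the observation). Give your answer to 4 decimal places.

0.5556

Since P(k|x) ∝ π_k f_k(x), the posterior odds are π_i f_i(x) / (π_j f_j(x)).
Evaluate each component's likelihood at the observed value:
  L_1 = 0.26·(1−0.26)^0 = 0.26·1 = 0.26
  L_2 = 0.42·(1−0.42)^0 = 0.42·1 = 0.42
  L_3 = 0.70·(1−0.70)^0 = 0.70·1 = 0.7
0.119 / 0.2142 ≈ 0.5556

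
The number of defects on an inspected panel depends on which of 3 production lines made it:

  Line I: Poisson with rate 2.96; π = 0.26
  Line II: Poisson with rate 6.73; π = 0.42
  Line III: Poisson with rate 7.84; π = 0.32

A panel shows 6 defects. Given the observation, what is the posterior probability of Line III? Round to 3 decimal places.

Apply Bayes' rule: the posterior for each component is proportional to its prior times its likelihood at x.
Evaluate each component's likelihood at the observed value:
  L_I = e^(−2.96)·2.96^6/6! = 0.0484068
  L_II = e^(−6.73)·6.73^6/6! = 0.154154
  L_III = e^(−7.84)·7.84^6/6! = 0.126968
Multiply by the mixture weights:
  π_I·L_I = 0.26 × 0.0484068 = 0.0125858
  π_II·L_II = 0.42 × 0.154154 = 0.0647449
  π_III·L_III = 0.32 × 0.126968 = 0.0406298
Marginal: 0.0125858 + 0.0647449 + 0.0406298 = 0.11796
P(Line III | the observation) ≈ 0.344

0.344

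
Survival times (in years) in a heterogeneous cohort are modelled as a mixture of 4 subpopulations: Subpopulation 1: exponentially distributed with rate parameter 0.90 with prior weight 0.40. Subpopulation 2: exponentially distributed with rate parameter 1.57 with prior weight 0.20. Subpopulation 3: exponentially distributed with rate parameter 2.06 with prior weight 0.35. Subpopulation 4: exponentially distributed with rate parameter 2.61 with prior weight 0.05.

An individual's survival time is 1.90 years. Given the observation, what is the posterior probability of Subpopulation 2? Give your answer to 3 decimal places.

0.165

Apply Bayes' rule: the posterior for each component is proportional to its prior times its likelihood at x.
Component likelihoods at x = 1.90 years:
  L_1 = 0.162779
  L_2 = 0.0795059
  L_3 = 0.0411186
  L_4 = 0.0183221
Weight by the priors:
  w_1·L_1 = 0.40 × 0.162779 = 0.0651117
  w_2·L_2 = 0.20 × 0.0795059 = 0.0159012
  w_3·L_3 = 0.35 × 0.0411186 = 0.0143915
  w_4·L_4 = 0.05 × 0.0183221 = 0.000916103
Sum: 0.0651117 + 0.0159012 + 0.0143915 + 0.000916103 = 0.0963205
P(Subpopulation 2 | 1.90 years) = 0.0159012 / 0.0963205 ≈ 0.165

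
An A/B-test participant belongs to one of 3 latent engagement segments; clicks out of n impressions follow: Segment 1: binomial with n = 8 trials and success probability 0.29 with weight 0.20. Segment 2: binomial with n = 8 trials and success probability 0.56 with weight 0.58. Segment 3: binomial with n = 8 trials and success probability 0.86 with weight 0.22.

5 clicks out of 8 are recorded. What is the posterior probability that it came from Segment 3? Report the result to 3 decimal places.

By Bayes' theorem, P(k | x) = π_k f_k(x) / Σ_j π_j f_j(x).
Component likelihoods at x = 5 clicks out of 8:
  p_1 = C(8,5)·0.29^5·0.71^3 = 56·0.00205111·0.357911 = 0.0411105
  p_2 = C(8,5)·0.56^5·0.44^3 = 56·0.0550732·0.085184 = 0.262716
  p_3 = C(8,5)·0.86^5·0.14^3 = 56·0.470427·0.002744 = 0.0722877
Multiply by the mixture weights:
  π_1·p_1 = 0.20 × 0.0411105 = 0.00822211
  π_2·p_2 = 0.58 × 0.262716 = 0.152375
  π_3·p_3 = 0.22 × 0.0722877 = 0.0159033
Sum: 0.00822211 + 0.152375 + 0.0159033 = 0.176501
P(Segment 3 | the observation) = 0.0159033 / 0.176501 ≈ 0.090

0.090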